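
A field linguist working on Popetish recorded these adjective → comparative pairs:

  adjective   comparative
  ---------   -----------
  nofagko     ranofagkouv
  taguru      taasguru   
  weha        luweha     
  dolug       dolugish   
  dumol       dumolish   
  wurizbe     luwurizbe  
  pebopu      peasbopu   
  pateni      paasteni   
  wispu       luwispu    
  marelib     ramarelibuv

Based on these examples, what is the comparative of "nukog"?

ranukoguv

wispu and taguru both end in -u yet inflect differently (luwispu, taasguru), so the final letter is not what conditions the rule; the first letter is.
"nukog" begins with n-. The one such stem in the data (nofagko → ranofagkouv) adds ra- … -uv around the stem, so the same rule applies.
So nukog → ranukoguv.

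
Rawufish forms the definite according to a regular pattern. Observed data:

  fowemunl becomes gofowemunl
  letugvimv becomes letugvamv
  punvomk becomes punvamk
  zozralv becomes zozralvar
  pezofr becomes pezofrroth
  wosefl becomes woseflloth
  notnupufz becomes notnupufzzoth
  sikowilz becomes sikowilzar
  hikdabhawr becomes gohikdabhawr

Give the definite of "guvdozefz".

guvdozefzzoth

"guvdozefz" has second-to-last letter 'f'. The stems whose second-to-last letter is 'f' (pezofr → pezofrroth, wosefl → woseflloth, notnupufz → notnupufzzoth) double the final consonant and add -oth.
The other patterns: stems whose second-to-last letter is 'l' add -ar; stems whose second-to-last letter is 'm' change the last vowel to 'a'; stems whose second-to-last letter is 'n' or 'w' add the prefix go-.
So guvdozefz → guvdozefzzoth.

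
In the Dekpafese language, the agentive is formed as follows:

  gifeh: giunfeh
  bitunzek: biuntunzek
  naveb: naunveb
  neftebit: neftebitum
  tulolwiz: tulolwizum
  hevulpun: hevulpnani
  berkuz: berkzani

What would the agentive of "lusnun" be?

lusnnani

tulolwiz and berkuz both end in -z yet inflect differently (tulolwizum, berkzani), so the final letter is not what conditions the rule; the last vowel is.
"lusnun" has last vowel 'u'. The stems whose last vowel is 'u' (hevulpun → hevulpnani, berkuz → berkzani) delete the last vowel and add -ani.
So lusnun → lusnnani.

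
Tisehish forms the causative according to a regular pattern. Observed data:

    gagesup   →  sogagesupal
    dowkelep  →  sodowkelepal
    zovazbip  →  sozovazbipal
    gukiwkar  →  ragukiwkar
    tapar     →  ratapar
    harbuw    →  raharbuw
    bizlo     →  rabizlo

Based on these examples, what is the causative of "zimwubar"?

razimwubar

gagesup and harbuw both have last vowel 'u' yet inflect differently (sogagesupal, raharbuw), so the last vowel is not what conditions the rule; the final letter is.
"zimwubar" ends in -r. The stems ending in -r (gukiwkar → ragukiwkar, tapar → ratapar) add the prefix ra-.
The other pattern: stems ending in -p add so- … -al around the stem.
So zimwubar → razimwubar.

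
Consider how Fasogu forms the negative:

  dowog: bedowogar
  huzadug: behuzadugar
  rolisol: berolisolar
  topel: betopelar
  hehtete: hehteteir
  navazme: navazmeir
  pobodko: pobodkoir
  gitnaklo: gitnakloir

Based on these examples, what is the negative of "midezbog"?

"midezbog" ends in a consonant. The stems ending in a consonant (dowog → bedowogar, huzadug → behuzadugar, rolisol → berolisolar) add be- … -ar around the stem.
So midezbog → bemidezbogar.

bemidezbogar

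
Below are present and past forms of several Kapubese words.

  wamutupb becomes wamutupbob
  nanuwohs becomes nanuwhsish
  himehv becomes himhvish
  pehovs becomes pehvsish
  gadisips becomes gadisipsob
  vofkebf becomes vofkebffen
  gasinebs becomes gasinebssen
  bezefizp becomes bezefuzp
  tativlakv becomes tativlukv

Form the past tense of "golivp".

gasinebs and gadisips both end in -s yet inflect differently (gasinebssen, gadisipsob), so the final letter is not what conditions the rule; the second-to-last letter is.
"golivp" has second-to-last letter 'v'. The one such stem in the data (pehovs → pehvsish) deletes the last vowel and adds -ish (as do nanuwohs, himehv), so the same rule applies.
The other patterns: stems whose second-to-last letter is 'k' or 'z' change the last vowel to 'u'; stems whose second-to-last letter is 'b' double the final consonant and add -en; stems whose second-to-last letter is 'p' add -ob.
So golivp → golvpish.

golvpish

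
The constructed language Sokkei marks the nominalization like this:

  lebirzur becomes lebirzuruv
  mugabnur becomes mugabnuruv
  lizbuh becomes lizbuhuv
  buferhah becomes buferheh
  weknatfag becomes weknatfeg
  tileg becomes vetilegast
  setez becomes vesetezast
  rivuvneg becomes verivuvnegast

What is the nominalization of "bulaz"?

bulez

"bulaz" has last vowel 'a'. The stems whose last vowel is 'a' (buferhah → buferheh, weknatfag → weknatfeg) change the last vowel to 'e'.
The other patterns: stems whose last vowel is 'u' add -uv; stems whose last vowel is 'e' add ve- … -ast around the stem.
So bulaz → bulez.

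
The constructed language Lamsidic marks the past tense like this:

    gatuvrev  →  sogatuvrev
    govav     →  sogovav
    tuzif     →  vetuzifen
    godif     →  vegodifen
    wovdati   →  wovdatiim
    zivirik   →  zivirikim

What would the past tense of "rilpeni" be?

rilpeniim

tuzif and wovdati both have last vowel 'i' yet inflect differently (vetuzifen, wovdatiim), so the last vowel is not what conditions the rule; the final letter is.
"rilpeni" ends in -i. The one such stem in the data (wovdati → wovdatiim) adds -im, so the same rule applies.
So rilpeni → rilpeniim.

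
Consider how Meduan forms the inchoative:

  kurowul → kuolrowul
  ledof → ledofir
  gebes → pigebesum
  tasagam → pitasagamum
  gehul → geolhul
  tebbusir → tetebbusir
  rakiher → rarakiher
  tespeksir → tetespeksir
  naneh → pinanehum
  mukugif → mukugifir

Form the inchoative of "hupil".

"hupil" ends in -l. The stems ending in -l (kurowul → kuolrowul, gehul → geolhul) insert -ol- after the first vowel.
The other patterns: stems ending in -f add -ir; stems ending in -r repeat the first consonant+vowel as a prefix; stems ending in -h, -m or -s add pi- … -um around the stem.
So hupil → huolpil.

huolpil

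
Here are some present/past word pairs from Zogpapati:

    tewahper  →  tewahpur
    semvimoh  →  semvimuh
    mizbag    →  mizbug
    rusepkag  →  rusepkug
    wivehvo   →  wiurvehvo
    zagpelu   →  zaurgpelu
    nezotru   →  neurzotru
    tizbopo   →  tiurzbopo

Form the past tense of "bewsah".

semvimoh and wivehvo both have last vowel 'o' yet inflect differently (semvimuh, wiurvehvo), so the last vowel is not what conditions the rule; whether the stem ends in a vowel or a consonant is.
"bewsah" ends in a consonant. The stems ending in a consonant (tewahper → tewahpur, semvimoh → semvimuh, mizbag → mizbug) change the last vowel to 'u'.
So bewsah → bewsuh.

bewsuh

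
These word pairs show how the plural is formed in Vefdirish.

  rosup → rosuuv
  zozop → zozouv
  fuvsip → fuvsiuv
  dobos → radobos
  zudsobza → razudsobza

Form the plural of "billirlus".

rabillirlus

zozop and dobos both have last vowel 'o' yet inflect differently (zozouv, radobos), so the last vowel is not what conditions the rule; the final letter is.
"billirlus" ends in -s. The one such stem in the data (dobos → radobos) adds the prefix ra-, so the same rule applies.
The other pattern: stems ending in -p drop the final letter and add -uv.
So billirlus → rabillirlus.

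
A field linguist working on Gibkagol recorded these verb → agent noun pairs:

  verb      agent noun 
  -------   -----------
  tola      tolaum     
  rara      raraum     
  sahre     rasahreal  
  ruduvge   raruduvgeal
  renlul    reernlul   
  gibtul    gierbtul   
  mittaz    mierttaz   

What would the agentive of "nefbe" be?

tola and mittaz both have last vowel 'a' yet inflect differently (tolaum, mierttaz), so the last vowel is not what conditions the rule; the final letter is.
"nefbe" ends in -e. The stems ending in -e (sahre → rasahreal, ruduvge → raruduvgeal) add ra- … -al around the stem.
The other patterns: stems ending in -a add -um; stems ending in -l or -z insert -er- after the first vowel.
So nefbe → ranefbeal.

ranefbeal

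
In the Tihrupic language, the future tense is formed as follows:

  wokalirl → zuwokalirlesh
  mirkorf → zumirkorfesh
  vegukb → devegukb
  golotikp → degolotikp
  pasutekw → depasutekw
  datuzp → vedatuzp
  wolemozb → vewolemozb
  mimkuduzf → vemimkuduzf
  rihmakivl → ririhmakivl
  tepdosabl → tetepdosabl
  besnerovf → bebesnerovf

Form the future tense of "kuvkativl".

"kuvkativl" has second-to-last letter 'v'. The stems whose second-to-last letter is 'v' (rihmakivl → ririhmakivl, besnerovf → bebesnerovf) repeat the first consonant+vowel as a prefix.
The other patterns: stems whose second-to-last letter is 'r' add zu- … -esh around the stem; stems whose second-to-last letter is 'k' add the prefix de-; stems whose second-to-last letter is 'z' add the prefix ve-.
So kuvkativl → kukuvkativl.

kukuvkativl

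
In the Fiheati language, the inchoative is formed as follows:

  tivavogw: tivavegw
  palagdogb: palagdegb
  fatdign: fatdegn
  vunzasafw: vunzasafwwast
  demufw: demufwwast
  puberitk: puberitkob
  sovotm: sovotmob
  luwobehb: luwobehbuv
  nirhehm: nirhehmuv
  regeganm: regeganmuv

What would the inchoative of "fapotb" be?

"fapotb" has second-to-last letter 't'. The stems whose second-to-last letter is 't' (puberitk → puberitkob, sovotm → sovotmob) add -ob.
The other patterns: stems whose second-to-last letter is 'g' change the last vowel to 'e'; stems whose second-to-last letter is 'f' double the final consonant and add -ast; stems whose second-to-last letter is 'h' or 'n' add -uv.
So fapotb → fapotbob.

fapotbob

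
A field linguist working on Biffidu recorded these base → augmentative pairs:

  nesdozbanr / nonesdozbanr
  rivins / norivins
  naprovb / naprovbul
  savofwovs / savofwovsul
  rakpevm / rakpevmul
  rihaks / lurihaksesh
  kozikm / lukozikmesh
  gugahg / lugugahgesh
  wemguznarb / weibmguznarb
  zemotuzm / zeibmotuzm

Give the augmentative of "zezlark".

zeibzlark

"zezlark" has second-to-last letter 'r'. The one such stem in the data (wemguznarb → weibmguznarb) inserts -ib- after the first vowel (as does zemotuzm), so the same rule applies.
The other patterns: stems whose second-to-last letter is 'n' add the prefix no-; stems whose second-to-last letter is 'v' add -ul; stems whose second-to-last letter is 'h' or 'k' add lu- … -esh around the stem.
So zezlark → zeibzlark.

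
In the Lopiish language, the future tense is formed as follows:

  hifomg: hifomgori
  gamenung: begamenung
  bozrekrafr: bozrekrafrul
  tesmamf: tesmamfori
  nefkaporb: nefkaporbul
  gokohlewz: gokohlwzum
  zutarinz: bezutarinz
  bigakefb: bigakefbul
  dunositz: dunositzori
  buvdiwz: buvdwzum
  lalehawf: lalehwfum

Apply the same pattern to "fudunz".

"fudunz" has second-to-last letter 'n'. The stems whose second-to-last letter is 'n' (zutarinz → bezutarinz, gamenung → begamenung) add the prefix be-.
The other patterns: stems whose second-to-last letter is 'm' or 't' add -ori; stems whose second-to-last letter is 'w' delete the last vowel and add -um; stems whose second-to-last letter is 'f' or 'r' add -ul.
So fudunz → befudunz.

befudunz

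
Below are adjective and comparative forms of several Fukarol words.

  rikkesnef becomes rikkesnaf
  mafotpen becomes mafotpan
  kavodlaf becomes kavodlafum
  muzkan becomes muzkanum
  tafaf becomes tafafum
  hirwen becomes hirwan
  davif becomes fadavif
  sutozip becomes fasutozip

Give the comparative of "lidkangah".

rikkesnef and davif both end in -f yet inflect differently (rikkesnaf, fadavif), so the final letter is not what conditions the rule; the last vowel is.
"lidkangah" has last vowel 'a'. The stems whose last vowel is 'a' (kavodlaf → kavodlafum, tafaf → tafafum, muzkan → muzkanum) add -um.
The other patterns: stems whose last vowel is 'e' change the last vowel to 'a'; stems whose last vowel is 'i' add the prefix fa-.
So lidkangah → lidkangahum.

lidkangahum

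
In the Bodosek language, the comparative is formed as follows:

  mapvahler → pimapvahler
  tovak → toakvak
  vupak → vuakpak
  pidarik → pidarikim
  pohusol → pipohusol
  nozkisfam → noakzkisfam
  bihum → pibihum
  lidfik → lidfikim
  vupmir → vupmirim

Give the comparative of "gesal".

tovak and lidfik both end in -k yet inflect differently (toakvak, lidfikim), so the final letter is not what conditions the rule; the last vowel is.
"gesal" has last vowel 'a'. The stems whose last vowel is 'a' (nozkisfam → noakzkisfam, tovak → toakvak, vupak → vuakpak) insert -ak- after the first vowel.
So gesal → geaksal.

geaksal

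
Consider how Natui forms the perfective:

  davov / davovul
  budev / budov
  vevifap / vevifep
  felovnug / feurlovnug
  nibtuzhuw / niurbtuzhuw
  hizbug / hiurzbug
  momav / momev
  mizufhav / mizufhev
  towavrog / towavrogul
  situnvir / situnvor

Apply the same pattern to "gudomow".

gudomowul

davov and momav both end in -v yet inflect differently (davovul, momev), so the final letter is not what conditions the rule; the last vowel is.
"gudomow" has last vowel 'o'. The stems whose last vowel is 'o' (davov → davovul, towavrog → towavrogul) add -ul.
The other patterns: stems whose last vowel is 'a' change the last vowel to 'e'; stems whose last vowel is 'u' insert -ur- after the first vowel; stems whose last vowel is 'e' or 'i' change the last vowel to 'o'.
So gudomow → gudomowul.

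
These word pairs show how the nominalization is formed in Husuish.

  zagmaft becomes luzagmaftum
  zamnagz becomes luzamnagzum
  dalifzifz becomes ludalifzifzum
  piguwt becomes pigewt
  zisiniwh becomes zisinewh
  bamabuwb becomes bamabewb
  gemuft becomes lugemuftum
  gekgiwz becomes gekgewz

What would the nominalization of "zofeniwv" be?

piguwt and zagmaft both end in -t yet inflect differently (pigewt, luzagmaftum), so the final letter is not what conditions the rule; the second-to-last letter is.
"zofeniwv" has second-to-last letter 'w'. The stems whose second-to-last letter is 'w' (bamabuwb → bamabewb, zisiniwh → zisinewh, gekgiwz → gekgewz) change the last vowel to 'e'.
The other pattern: stems whose second-to-last letter is 'f' or 'g' add lu- … -um around the stem.
So zofeniwv → zofenewv.

zofenewv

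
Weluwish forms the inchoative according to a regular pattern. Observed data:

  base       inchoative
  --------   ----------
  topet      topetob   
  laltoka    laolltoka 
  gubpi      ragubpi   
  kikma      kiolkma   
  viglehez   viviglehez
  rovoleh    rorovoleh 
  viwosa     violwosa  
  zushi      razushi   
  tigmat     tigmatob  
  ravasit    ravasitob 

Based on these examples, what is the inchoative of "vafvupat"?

zushi and ravasit both have last vowel 'i' yet inflect differently (razushi, ravasitob), so the last vowel is not what conditions the rule; the final letter is.
"vafvupat" ends in -t. The stems ending in -t (tigmat → tigmatob, topet → topetob, ravasit → ravasitob) add -ob.
The other patterns: stems ending in -i add the prefix ra-; stems ending in -h or -z repeat the first consonant+vowel as a prefix; stems ending in -a insert -ol- after the first vowel.
So vafvupat → vafvupatob.

vafvupatob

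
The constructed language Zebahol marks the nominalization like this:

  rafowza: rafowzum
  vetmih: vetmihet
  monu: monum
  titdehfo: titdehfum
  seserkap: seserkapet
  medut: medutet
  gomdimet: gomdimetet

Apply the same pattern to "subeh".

subehet

"subeh" ends in a consonant. The stems ending in a consonant (gomdimet → gomdimetet, medut → medutet, vetmih → vetmihet) add -et.
The other pattern: stems ending in a vowel drop the final letter and add -um.
So subeh → subehet.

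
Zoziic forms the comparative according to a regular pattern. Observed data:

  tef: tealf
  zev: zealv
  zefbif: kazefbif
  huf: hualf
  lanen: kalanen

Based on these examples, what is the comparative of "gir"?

zefbif and huf both end in -f yet inflect differently (kazefbif, hualf), so the final letter is not what conditions the rule; the number of vowels is.
"gir" has 1 vowel. The stems with 1 vowel (huf → hualf, tef → tealf, zev → zealv) insert -al- after the first vowel.
So gir → gialr.

gialr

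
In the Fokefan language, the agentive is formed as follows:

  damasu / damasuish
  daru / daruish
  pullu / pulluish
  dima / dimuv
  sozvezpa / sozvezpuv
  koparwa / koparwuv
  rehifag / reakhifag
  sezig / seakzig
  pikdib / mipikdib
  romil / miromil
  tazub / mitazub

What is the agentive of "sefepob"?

misefepob

dima and rehifag both have last vowel 'a' yet inflect differently (dimuv, reakhifag), so the last vowel is not what conditions the rule; the final letter is.
"sefepob" ends in -b. The stems ending in -b (pikdib → mipikdib, tazub → mitazub) add the prefix mi-.
So sefepob → misefepob.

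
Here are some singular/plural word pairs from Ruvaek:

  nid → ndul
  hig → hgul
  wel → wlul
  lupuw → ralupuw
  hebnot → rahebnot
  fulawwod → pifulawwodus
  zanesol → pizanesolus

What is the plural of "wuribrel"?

piwuribrelus

nid and fulawwod both end in -d yet inflect differently (ndul, pifulawwodus), so the final letter is not what conditions the rule; the number of vowels is.
"wuribrel" has 3 vowels. The stems with 3 vowels (fulawwod → pifulawwodus, zanesol → pizanesolus) add pi- … -us around the stem.
So wuribrel → piwuribrelus.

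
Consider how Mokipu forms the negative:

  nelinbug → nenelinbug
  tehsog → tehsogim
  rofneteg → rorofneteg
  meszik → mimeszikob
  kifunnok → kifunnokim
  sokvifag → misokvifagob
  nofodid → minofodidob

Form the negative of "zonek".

zozonek

nelinbug and tehsog both end in -g yet inflect differently (nenelinbug, tehsogim), so the final letter is not what conditions the rule; the last vowel is.
"zonek" has last vowel 'e'. The one such stem in the data (rofneteg → rorofneteg) repeats the first consonant+vowel as a prefix (as does nelinbug), so the same rule applies.
The other patterns: stems whose last vowel is 'o' add -im; stems whose last vowel is 'a' or 'i' add mi- … -ob around the stem.
So zonek → zozonek.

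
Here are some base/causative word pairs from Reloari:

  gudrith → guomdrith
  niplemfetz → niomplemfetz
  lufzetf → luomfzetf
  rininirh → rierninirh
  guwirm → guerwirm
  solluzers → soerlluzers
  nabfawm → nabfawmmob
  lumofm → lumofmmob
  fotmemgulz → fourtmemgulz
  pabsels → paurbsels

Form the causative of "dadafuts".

daomdafuts

gudrith and rininirh both end in -h yet inflect differently (guomdrith, rierninirh), so the final letter is not what conditions the rule; the second-to-last letter is.
"dadafuts" has second-to-last letter 't'. The stems whose second-to-last letter is 't' (gudrith → guomdrith, niplemfetz → niomplemfetz, lufzetf → luomfzetf) insert -om- after the first vowel.
The other patterns: stems whose second-to-last letter is 'r' insert -er- after the first vowel; stems whose second-to-last letter is 'f' or 'w' double the final consonant and add -ob; stems whose second-to-last letter is 'l' insert -ur- after the first vowel.
So dadafuts → daomdafuts.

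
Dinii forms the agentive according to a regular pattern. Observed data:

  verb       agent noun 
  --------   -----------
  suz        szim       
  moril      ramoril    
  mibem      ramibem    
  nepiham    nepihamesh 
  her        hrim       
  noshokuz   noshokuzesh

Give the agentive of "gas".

"gas" has 1 vowel. The stems with 1 vowel (suz → szim, her → hrim) delete the last vowel and add -im.
The other patterns: stems with 2 vowels add the prefix ra-; stems with 3 vowels add -esh.
So gas → gsim.

gsim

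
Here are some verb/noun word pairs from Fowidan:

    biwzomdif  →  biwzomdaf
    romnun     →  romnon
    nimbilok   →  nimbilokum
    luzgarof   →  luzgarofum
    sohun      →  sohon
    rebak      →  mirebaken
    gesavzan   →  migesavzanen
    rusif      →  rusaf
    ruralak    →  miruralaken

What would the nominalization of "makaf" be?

mimakafen

"makaf" has last vowel 'a'. The stems whose last vowel is 'a' (gesavzan → migesavzanen, ruralak → miruralaken, rebak → mirebaken) add mi- … -en around the stem.
The other patterns: stems whose last vowel is 'o' add -um; stems whose last vowel is 'u' change the last vowel to 'o'; stems whose last vowel is 'i' change the last vowel to 'a'.
So makaf → mimakafen.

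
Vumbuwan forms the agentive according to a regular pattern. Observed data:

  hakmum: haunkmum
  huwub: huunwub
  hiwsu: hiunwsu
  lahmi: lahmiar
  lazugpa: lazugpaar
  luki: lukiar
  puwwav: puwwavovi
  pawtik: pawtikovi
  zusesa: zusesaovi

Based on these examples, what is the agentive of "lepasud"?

lepasudar

lazugpa and zusesa both end in -a yet inflect differently (lazugpaar, zusesaovi), so the final letter is not what conditions the rule; the first letter is.
"lepasud" begins with l-. The stems beginning with l- (lahmi → lahmiar, lazugpa → lazugpaar, luki → lukiar) add -ar.
So lepasud → lepasudar.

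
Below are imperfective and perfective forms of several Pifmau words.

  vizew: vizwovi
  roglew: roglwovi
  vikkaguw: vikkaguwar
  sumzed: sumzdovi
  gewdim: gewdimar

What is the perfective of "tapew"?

"tapew" has last vowel 'e'. The stems whose last vowel is 'e' (sumzed → sumzdovi, roglew → roglwovi, vizew → vizwovi) delete the last vowel and add -ovi.
So tapew → tapwovi.

tapwovi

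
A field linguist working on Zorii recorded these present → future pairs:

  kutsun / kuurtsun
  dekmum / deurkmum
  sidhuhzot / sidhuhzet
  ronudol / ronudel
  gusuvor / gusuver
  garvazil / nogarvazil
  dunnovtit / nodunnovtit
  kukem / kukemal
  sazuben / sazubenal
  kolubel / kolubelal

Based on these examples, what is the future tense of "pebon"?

peben

ronudol and garvazil both end in -l yet inflect differently (ronudel, nogarvazil), so the final letter is not what conditions the rule; the last vowel is.
"pebon" has last vowel 'o'. The stems whose last vowel is 'o' (sidhuhzot → sidhuhzet, ronudol → ronudel, gusuvor → gusuver) change the last vowel to 'e'.
The other patterns: stems whose last vowel is 'u' insert -ur- after the first vowel; stems whose last vowel is 'i' add the prefix no-; stems whose last vowel is 'e' add -al.
So pebon → peben.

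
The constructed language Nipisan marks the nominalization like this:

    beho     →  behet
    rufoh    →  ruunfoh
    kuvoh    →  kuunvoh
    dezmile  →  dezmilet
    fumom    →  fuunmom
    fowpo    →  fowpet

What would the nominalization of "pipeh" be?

piunpeh

"pipeh" ends in a consonant. The stems ending in a consonant (kuvoh → kuunvoh, rufoh → ruunfoh, fumom → fuunmom) insert -un- after the first vowel.
So pipeh → piunpeh.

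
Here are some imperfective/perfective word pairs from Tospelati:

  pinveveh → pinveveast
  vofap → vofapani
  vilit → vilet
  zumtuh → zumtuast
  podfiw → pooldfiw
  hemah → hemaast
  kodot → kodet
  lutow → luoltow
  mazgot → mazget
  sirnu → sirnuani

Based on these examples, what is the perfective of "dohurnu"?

dohurnuani

podfiw and vilit both have last vowel 'i' yet inflect differently (pooldfiw, vilet), so the last vowel is not what conditions the rule; the final letter is.
"dohurnu" ends in -u. The one such stem in the data (sirnu → sirnuani) adds -ani, so the same rule applies.
So dohurnu → dohurnuani.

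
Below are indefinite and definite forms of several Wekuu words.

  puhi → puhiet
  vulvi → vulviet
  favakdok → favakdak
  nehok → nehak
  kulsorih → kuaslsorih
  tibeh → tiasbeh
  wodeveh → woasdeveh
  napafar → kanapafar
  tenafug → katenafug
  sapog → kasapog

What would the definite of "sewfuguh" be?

seaswfuguh

puhi and kulsorih both have last vowel 'i' yet inflect differently (puhiet, kuaslsorih), so the last vowel is not what conditions the rule; the final letter is.
"sewfuguh" ends in -h. The stems ending in -h (kulsorih → kuaslsorih, tibeh → tiasbeh, wodeveh → woasdeveh) insert -as- after the first vowel.
The other patterns: stems ending in -i add -et; stems ending in -k change the last vowel to 'a'; stems ending in -g or -r add the prefix ka-.
So sewfuguh → seaswfuguh.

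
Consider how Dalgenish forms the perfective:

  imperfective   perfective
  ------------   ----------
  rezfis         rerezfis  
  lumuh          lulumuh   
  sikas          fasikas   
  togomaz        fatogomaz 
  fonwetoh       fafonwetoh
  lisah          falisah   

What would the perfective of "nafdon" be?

"nafdon" has last vowel 'o'. The one such stem in the data (fonwetoh → fafonwetoh) adds the prefix fa-, so the same rule applies.
The other pattern: stems whose last vowel is 'i' or 'u' repeat the first consonant+vowel as a prefix.
So nafdon → fanafdon.

fanafdon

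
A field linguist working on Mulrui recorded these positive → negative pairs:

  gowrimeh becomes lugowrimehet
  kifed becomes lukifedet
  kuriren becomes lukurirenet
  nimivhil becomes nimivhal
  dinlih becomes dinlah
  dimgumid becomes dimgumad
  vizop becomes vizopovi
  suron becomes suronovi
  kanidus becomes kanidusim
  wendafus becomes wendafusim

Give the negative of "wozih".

wozah

"wozih" has last vowel 'i'. The stems whose last vowel is 'i' (nimivhil → nimivhal, dinlih → dinlah, dimgumid → dimgumad) change the last vowel to 'a'.
The other patterns: stems whose last vowel is 'e' add lu- … -et around the stem; stems whose last vowel is 'o' add -ovi; stems whose last vowel is 'u' add -im.
So wozih → wozah.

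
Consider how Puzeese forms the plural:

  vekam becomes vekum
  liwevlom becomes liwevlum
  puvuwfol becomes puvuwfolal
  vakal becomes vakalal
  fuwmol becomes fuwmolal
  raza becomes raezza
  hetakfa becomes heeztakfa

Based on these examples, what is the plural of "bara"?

liwevlom and puvuwfol both have last vowel 'o' yet inflect differently (liwevlum, puvuwfolal), so the last vowel is not what conditions the rule; the final letter is.
"bara" ends in -a. The stems ending in -a (raza → raezza, hetakfa → heeztakfa) insert -ez- after the first vowel.
So bara → baezra.

baezra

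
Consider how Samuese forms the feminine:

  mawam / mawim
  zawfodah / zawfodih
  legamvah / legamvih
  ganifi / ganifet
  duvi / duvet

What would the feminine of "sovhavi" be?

sovhavet

ganifi and zawfodah both have 3 vowels yet inflect differently (ganifet, zawfodih), so the number of vowels is not what conditions the rule; the final letter is.
"sovhavi" ends in -i. The stems ending in -i (ganifi → ganifet, duvi → duvet) drop the final letter and add -et.
The other pattern: stems ending in -h or -m change the last vowel to 'i'.
So sovhavi → sovhavet.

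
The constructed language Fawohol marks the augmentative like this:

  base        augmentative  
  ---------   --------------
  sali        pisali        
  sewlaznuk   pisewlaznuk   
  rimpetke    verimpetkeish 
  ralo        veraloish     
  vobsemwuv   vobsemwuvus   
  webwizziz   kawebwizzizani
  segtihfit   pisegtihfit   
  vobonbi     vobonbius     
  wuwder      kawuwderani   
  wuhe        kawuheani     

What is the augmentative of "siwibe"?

wuhe and rimpetke both end in -e yet inflect differently (kawuheani, verimpetkeish), so the final letter is not what conditions the rule; the first letter is.
"siwibe" begins with s-. The stems beginning with s- (sali → pisali, sewlaznuk → pisewlaznuk, segtihfit → pisegtihfit) add the prefix pi-.
So siwibe → pisiwibe.

pisiwibe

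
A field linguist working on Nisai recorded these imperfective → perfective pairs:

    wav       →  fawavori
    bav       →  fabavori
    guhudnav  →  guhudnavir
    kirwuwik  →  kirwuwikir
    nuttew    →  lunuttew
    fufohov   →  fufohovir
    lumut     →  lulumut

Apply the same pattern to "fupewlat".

wav and fufohov both end in -v yet inflect differently (fawavori, fufohovir), so the final letter is not what conditions the rule; the number of vowels is.
"fupewlat" has 3 vowels. The stems with 3 vowels (kirwuwik → kirwuwikir, fufohov → fufohovir, guhudnav → guhudnavir) add -ir.
The other patterns: stems with 1 vowel add fa- … -ori around the stem; stems with 2 vowels add the prefix lu-.
So fupewlat → fupewlatir.

fupewlatir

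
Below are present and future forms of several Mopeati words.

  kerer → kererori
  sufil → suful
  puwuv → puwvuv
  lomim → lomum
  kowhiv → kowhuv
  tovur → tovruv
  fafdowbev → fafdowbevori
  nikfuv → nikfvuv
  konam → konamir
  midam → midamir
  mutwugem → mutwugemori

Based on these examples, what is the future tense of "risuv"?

konam and mutwugem both end in -m yet inflect differently (konamir, mutwugemori), so the final letter is not what conditions the rule; the last vowel is.
"risuv" has last vowel 'u'. The stems whose last vowel is 'u' (nikfuv → nikfvuv, tovur → tovruv, puwuv → puwvuv) delete the last vowel and add -uv.
So risuv → risvuv.

risvuv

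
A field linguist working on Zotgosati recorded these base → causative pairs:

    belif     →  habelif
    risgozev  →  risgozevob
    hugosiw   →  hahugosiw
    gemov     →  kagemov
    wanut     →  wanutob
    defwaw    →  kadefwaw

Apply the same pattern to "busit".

habusit

"busit" has last vowel 'i'. The stems whose last vowel is 'i' (hugosiw → hahugosiw, belif → habelif) add the prefix ha-.
The other patterns: stems whose last vowel is 'e' or 'u' add -ob; stems whose last vowel is 'a' or 'o' add the prefix ka-.
So busit → habusit.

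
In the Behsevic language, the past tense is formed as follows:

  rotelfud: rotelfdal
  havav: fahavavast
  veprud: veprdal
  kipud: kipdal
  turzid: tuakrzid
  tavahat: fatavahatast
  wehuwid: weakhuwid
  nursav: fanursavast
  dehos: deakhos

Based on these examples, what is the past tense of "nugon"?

nuakgon

"nugon" has last vowel 'o'. The one such stem in the data (dehos → deakhos) inserts -ak- after the first vowel (as do turzid, wehuwid), so the same rule applies.
So nugon → nuakgon.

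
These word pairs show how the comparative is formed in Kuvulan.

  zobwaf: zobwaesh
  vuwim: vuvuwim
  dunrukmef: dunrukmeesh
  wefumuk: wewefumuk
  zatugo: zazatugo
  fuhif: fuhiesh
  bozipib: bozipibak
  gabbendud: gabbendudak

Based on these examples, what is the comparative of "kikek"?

fuhif and bozipib both have last vowel 'i' yet inflect differently (fuhiesh, bozipibak), so the last vowel is not what conditions the rule; the final letter is.
"kikek" ends in -k. The one such stem in the data (wefumuk → wewefumuk) repeats the first consonant+vowel as a prefix (as do zatugo, vuwim), so the same rule applies.
The other patterns: stems ending in -f drop the final letter and add -esh; stems ending in -b or -d add -ak.
So kikek → kikikek.

kikikek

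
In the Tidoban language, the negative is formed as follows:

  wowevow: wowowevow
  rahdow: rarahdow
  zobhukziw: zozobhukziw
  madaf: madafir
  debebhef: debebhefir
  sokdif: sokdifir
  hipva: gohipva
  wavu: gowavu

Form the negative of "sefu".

"sefu" ends in -u. The one such stem in the data (wavu → gowavu) adds the prefix go-, so the same rule applies.
The other patterns: stems ending in -w repeat the first consonant+vowel as a prefix; stems ending in -f add -ir.
So sefu → gosefu.

gosefu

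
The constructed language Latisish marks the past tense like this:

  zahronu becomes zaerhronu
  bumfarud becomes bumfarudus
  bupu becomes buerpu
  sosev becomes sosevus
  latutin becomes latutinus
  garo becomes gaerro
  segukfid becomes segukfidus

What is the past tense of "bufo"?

buerfo

bumfarud and zahronu both have last vowel 'u' yet inflect differently (bumfarudus, zaerhronu), so the last vowel is not what conditions the rule; whether the stem ends in a vowel or a consonant is.
"bufo" ends in a vowel. The stems ending in a vowel (zahronu → zaerhronu, garo → gaerro, bupu → buerpu) insert -er- after the first vowel.
The other pattern: stems ending in a consonant add -us.
So bufo → buerfo.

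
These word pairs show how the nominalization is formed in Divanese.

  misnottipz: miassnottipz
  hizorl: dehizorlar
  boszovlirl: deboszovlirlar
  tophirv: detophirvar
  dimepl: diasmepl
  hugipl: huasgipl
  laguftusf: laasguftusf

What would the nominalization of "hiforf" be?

dehiforfar

"hiforf" has second-to-last letter 'r'. The stems whose second-to-last letter is 'r' (boszovlirl → deboszovlirlar, tophirv → detophirvar, hizorl → dehizorlar) add de- … -ar around the stem.
So hiforf → dehiforfar.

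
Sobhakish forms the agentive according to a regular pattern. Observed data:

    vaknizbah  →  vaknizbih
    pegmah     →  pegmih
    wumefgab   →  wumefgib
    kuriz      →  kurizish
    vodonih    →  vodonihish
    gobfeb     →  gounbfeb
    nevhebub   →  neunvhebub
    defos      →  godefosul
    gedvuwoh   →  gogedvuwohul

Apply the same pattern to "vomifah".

"vomifah" has last vowel 'a'. The stems whose last vowel is 'a' (vaknizbah → vaknizbih, pegmah → pegmih, wumefgab → wumefgib) change the last vowel to 'i'.
The other patterns: stems whose last vowel is 'i' add -ish; stems whose last vowel is 'e' or 'u' insert -un- after the first vowel; stems whose last vowel is 'o' add go- … -ul around the stem.
So vomifah → vomifih.

vomifih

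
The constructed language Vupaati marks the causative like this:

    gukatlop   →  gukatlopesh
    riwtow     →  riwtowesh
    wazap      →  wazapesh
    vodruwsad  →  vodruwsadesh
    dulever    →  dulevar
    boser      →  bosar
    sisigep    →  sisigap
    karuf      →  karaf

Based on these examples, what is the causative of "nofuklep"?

nofuklap

gukatlop and sisigep both end in -p yet inflect differently (gukatlopesh, sisigap), so the final letter is not what conditions the rule; the last vowel is.
"nofuklep" has last vowel 'e'. The stems whose last vowel is 'e' (dulever → dulevar, boser → bosar, sisigep → sisigap) change the last vowel to 'a'.
The other pattern: stems whose last vowel is 'a' or 'o' add -esh.
So nofuklep → nofuklap.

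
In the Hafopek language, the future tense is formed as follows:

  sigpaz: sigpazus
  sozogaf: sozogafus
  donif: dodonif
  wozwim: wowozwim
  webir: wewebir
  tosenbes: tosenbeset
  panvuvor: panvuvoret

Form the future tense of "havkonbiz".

hahavkonbiz

sozogaf and donif both end in -f yet inflect differently (sozogafus, dodonif), so the final letter is not what conditions the rule; the last vowel is.
"havkonbiz" has last vowel 'i'. The stems whose last vowel is 'i' (donif → dodonif, wozwim → wowozwim, webir → wewebir) repeat the first consonant+vowel as a prefix.
The other patterns: stems whose last vowel is 'a' add -us; stems whose last vowel is 'e' or 'o' add -et.
So havkonbiz → hahavkonbiz.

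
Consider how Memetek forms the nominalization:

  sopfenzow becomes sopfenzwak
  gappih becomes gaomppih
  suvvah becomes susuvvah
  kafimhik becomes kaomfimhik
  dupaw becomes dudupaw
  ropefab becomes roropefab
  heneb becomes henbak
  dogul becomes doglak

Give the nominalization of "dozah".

gappih and suvvah both end in -h yet inflect differently (gaomppih, susuvvah), so the final letter is not what conditions the rule; the last vowel is.
"dozah" has last vowel 'a'. The stems whose last vowel is 'a' (ropefab → roropefab, dupaw → dudupaw, suvvah → susuvvah) repeat the first consonant+vowel as a prefix.
The other patterns: stems whose last vowel is 'i' insert -om- after the first vowel; stems whose last vowel is 'e', 'o' or 'u' delete the last vowel and add -ak.
So dozah → dodozah.

dodozah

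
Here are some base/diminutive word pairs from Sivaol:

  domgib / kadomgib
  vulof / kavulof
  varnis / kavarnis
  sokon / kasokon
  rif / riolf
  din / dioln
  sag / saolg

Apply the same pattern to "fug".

fuolg

vulof and rif both end in -f yet inflect differently (kavulof, riolf), so the final letter is not what conditions the rule; the number of vowels is.
"fug" has 1 vowel. The stems with 1 vowel (rif → riolf, din → dioln, sag → saolg) insert -ol- after the first vowel.
The other pattern: stems with 2 vowels add the prefix ka-.
So fug → fuolg.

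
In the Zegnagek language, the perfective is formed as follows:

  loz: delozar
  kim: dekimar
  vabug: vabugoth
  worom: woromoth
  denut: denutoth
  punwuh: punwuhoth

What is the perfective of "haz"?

dehazar

"haz" has 1 vowel. The stems with 1 vowel (loz → delozar, kim → dekimar) add de- … -ar around the stem.
So haz → dehazar.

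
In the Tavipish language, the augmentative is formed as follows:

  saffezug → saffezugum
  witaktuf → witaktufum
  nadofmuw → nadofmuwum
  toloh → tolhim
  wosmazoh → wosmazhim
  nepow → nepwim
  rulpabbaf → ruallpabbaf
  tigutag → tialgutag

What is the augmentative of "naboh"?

"naboh" has last vowel 'o'. The stems whose last vowel is 'o' (toloh → tolhim, wosmazoh → wosmazhim, nepow → nepwim) delete the last vowel and add -im.
The other patterns: stems whose last vowel is 'u' add -um; stems whose last vowel is 'a' insert -al- after the first vowel.
So naboh → nabhim.

nabhim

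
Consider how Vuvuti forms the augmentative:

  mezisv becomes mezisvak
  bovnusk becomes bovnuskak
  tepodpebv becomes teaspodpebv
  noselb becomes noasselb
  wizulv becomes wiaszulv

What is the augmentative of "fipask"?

fipaskak

mezisv and tepodpebv both end in -v yet inflect differently (mezisvak, teaspodpebv), so the final letter is not what conditions the rule; the second-to-last letter is.
"fipask" has second-to-last letter 's'. The stems whose second-to-last letter is 's' (mezisv → mezisvak, bovnusk → bovnuskak) add -ak.
The other pattern: stems whose second-to-last letter is 'b' or 'l' insert -as- after the first vowel.
So fipask → fipaskak.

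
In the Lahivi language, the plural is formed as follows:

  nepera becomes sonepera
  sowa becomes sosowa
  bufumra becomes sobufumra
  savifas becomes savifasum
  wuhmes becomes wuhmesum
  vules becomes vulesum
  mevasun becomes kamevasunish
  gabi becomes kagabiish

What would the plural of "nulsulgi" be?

kanulsulgiish

nepera and savifas both have last vowel 'a' yet inflect differently (sonepera, savifasum), so the last vowel is not what conditions the rule; the final letter is.
"nulsulgi" ends in -i. The one such stem in the data (gabi → kagabiish) adds ka- … -ish around the stem, so the same rule applies.
So nulsulgi → kanulsulgiish.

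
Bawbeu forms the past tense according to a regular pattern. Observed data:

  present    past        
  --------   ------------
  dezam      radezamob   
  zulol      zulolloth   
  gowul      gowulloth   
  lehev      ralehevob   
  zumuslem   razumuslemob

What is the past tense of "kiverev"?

zulol and zumuslem both begin with z- yet inflect differently (zulolloth, razumuslemob), so the first letter is not what conditions the rule; the final letter is.
"kiverev" ends in -v. The one such stem in the data (lehev → ralehevob) adds ra- … -ob around the stem, so the same rule applies.
The other pattern: stems ending in -l double the final consonant and add -oth.
So kiverev → rakiverevob.

rakiverevob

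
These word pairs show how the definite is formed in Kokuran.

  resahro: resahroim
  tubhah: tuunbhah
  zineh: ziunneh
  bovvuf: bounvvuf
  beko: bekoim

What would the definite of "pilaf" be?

"pilaf" ends in a consonant. The stems ending in a consonant (tubhah → tuunbhah, zineh → ziunneh, bovvuf → bounvvuf) insert -un- after the first vowel.
So pilaf → piunlaf.

piunlaf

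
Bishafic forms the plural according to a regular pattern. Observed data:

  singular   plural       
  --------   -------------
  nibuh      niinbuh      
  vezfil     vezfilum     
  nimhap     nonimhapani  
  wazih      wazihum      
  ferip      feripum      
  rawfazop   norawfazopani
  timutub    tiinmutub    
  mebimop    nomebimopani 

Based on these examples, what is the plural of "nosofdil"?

nosofdilum

nibuh and wazih both end in -h yet inflect differently (niinbuh, wazihum), so the final letter is not what conditions the rule; the last vowel is.
"nosofdil" has last vowel 'i'. The stems whose last vowel is 'i' (wazih → wazihum, ferip → feripum, vezfil → vezfilum) add -um.
The other patterns: stems whose last vowel is 'u' insert -in- after the first vowel; stems whose last vowel is 'a' or 'o' add no- … -ani around the stem.
So nosofdil → nosofdilum.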